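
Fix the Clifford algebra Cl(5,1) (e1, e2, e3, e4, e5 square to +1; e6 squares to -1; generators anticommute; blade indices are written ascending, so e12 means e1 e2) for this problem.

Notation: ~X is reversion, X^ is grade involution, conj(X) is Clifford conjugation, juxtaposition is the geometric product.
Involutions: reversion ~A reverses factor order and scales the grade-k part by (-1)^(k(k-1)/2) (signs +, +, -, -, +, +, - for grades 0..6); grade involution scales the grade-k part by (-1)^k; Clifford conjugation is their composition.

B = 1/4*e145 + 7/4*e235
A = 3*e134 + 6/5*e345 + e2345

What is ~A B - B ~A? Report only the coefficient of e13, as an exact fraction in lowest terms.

first term: -7/4*e4 - 3/10*e13 + 21/10*e24 - 3/4*e35 - 1/4*e123 + 21/4*e1245
second term: 7/4*e4 + 3/10*e13 - 21/10*e24 + 3/4*e35 - 1/4*e123 + 21/4*e1245
Answer: -3/5


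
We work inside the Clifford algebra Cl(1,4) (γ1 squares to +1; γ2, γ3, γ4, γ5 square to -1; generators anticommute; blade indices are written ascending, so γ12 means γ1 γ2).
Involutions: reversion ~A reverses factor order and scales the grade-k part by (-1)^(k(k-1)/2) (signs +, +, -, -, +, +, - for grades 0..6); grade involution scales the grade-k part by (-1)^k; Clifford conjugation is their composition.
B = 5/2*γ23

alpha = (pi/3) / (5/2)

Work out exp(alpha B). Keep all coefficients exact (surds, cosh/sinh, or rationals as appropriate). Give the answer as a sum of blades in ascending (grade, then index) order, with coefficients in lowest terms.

B^2 = (5/2)^2*(γ23)^2 = 25/4*(-1) = -25/4 (a basis 2-blade squares to minus the product of its generators' squares).
B^2 = -25/4 — a negative square means the series sums to a rotation: l = 5/2, alpha*l = pi/3, so exp(alpha B) = cos(pi/3) + (sin(pi/3)/(5/2))*B = 1/2 + (sqrt(3)/5)*B.
Answer: 1/2 + sqrt(3)/2*γ23


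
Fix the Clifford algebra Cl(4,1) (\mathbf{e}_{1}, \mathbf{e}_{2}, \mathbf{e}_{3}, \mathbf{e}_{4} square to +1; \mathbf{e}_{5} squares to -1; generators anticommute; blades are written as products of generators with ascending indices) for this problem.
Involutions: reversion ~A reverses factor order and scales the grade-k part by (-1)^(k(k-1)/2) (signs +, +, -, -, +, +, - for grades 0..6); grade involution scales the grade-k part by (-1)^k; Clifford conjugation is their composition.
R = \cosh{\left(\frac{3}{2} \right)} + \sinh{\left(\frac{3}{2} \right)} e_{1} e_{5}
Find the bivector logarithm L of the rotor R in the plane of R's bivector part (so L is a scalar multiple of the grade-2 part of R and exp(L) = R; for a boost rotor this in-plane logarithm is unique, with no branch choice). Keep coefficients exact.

The scalar part of R is \cosh{\left(\frac{3}{2} \right)}, which determines |rapidity| via cosh; the sign lives in the bivector part, and pairing them (bivector part over sinh of the rapidity = the plane) gives the unique in-plane L = rapidity * plane.
Concretely: cosh(rapidity) = \cosh{\left(\frac{3}{2} \right)} gives rapidity = ±\frac{3}{2}, and since rapidity/sinh(rapidity) is even the sign is immaterial: L = (rapidity/sinh(rapidity)) * <R>_2 = (\frac{3}{2 \sinh{\left(\frac{3}{2} \right)}}) * <R>_2.
Answer: \frac{3}{2} e_{1} e_{5}


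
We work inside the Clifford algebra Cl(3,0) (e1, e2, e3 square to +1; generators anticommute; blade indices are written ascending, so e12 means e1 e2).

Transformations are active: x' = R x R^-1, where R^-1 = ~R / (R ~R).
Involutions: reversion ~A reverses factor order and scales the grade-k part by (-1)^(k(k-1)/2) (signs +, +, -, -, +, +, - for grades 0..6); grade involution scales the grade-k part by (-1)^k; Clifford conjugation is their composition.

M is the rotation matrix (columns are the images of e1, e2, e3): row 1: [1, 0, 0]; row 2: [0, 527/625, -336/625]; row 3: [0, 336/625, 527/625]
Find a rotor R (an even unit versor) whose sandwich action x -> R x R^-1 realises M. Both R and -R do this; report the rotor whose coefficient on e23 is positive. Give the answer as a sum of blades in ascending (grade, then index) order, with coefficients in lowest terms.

Method: write R = a + b12*e12 + b13*e13 + b23*e23 with a^2 + b12^2 + b13^2 + b23^2 = 1 (so R^-1 = ~R). Expanding the columns R e_j ~R gives tr M = 4a^2 - 1 and, from the antisymmetric part, M21 - M12 = -4a*b12, M13 - M31 = 4a*b13, M32 - M23 = -4a*b23.
Here tr M = 1679/625, so a^2 = (1 + tr M)/4 = 576/625 and a = ±24/25. Taking a = 24/25: M21 - M12 = 0, M13 - M31 = 0, M32 - M23 = 672/625, giving b12 = 0, b13 = 0, b23 = -7/25, i.e. R = 24/25 - 7/25*e23.
Its e23 coefficient is negative, so report the other preimage -R.
Answer: -24/25 + 7/25*e23. Uniqueness: Spin(3) -> SO(3) maps R and -R to the same rotation of trace 1679/625; fixing the sign of the e23 coefficient removes the ambiguity.


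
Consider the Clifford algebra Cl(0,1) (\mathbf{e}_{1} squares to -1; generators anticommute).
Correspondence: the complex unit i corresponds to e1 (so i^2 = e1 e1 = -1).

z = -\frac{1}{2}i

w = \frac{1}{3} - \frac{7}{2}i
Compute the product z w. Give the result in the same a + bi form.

In blades: z = -\frac{1}{2} e_{1}, w = \frac{1}{3} - \frac{7}{2} e_{1}.
Distribute z over w term by term (generator squares from the signature, products reordered to ascending indices): (-\frac{1}{2} e_{1})*w = -\frac{7}{4} - \frac{1}{6} e_{1}.
Sum: -\frac{7}{4} - \frac{1}{6} e_{1}; translating back through the correspondence:
Answer: -\frac{7}{4} - \frac{1}{6}i


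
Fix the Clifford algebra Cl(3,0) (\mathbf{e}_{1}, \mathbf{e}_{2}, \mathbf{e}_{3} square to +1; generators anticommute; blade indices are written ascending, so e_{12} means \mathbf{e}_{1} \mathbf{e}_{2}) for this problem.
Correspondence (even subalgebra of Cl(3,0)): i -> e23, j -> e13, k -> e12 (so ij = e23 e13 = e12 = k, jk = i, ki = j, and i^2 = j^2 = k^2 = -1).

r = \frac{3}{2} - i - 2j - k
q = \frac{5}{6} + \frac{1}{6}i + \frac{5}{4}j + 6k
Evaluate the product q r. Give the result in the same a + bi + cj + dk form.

In blades: q = \frac{5}{6} + 6 e_{12} + \frac{5}{4} e_{13} + \frac{1}{6} e_{23}, r = \frac{3}{2} - e_{12} - 2 e_{13} - e_{23}.
Distribute q over r term by term (generator squares from the signature, products reordered to ascending indices): (\frac{5}{6})*r = \frac{5}{4} - \frac{5}{6} e_{12} - \frac{5}{3} e_{13} - \frac{5}{6} e_{23}; (6 e_{12})*r = 6 + 9 e_{12} - 6 e_{13} + 12 e_{23}; (\frac{5}{4} e_{13})*r = \frac{5}{2} + \frac{5}{4} e_{12} + \frac{15}{8} e_{13} - \frac{5}{4} e_{23}; (\frac{1}{6} e_{23})*r = \frac{1}{6} - \frac{1}{3} e_{12} + \frac{1}{6} e_{13} + \frac{1}{4} e_{23}.
Sum: \frac{119}{12} + \frac{109}{12} e_{12} - \frac{45}{8} e_{13} + \frac{61}{6} e_{23}; translating back through the correspondence:
Answer: \frac{119}{12} + \frac{61}{6}i - \frac{45}{8}j + \frac{109}{12}k


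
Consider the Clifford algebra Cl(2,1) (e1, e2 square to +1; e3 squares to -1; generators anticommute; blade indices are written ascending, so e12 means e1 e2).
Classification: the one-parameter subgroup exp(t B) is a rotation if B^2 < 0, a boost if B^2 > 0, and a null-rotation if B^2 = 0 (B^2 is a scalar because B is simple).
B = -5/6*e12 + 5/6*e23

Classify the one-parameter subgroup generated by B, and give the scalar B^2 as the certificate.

B^2 term by term: the squares give (-5/6)^2*(e12)^2 + (5/6)^2*(e23)^2 = 25/36*(-1) + 25/36*(+1) = 0 (each basis 2-blade squares to minus the product of its generators' squares); cross terms between blades sharing an index anticommute and cancel. So B^2 = 0.
Answer: null-rotation, certificate B^2 = 0. Check the certificate: B^2 = 0, and that sign is decisive whatever form B takes.


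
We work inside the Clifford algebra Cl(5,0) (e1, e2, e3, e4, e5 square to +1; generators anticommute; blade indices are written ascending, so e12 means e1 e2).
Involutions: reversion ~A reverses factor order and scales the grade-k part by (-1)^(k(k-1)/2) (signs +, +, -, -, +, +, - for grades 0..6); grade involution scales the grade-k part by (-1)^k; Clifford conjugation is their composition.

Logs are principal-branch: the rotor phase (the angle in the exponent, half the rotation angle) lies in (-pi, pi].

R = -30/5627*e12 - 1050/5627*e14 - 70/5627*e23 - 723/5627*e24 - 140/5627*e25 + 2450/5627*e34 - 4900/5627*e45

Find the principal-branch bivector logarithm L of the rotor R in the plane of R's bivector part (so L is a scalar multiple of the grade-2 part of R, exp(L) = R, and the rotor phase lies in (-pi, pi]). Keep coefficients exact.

The scalar part of R is 0, and that scalar determines the rotor phase on the principal branch; recovering the unit plane as bivector-part over sine of the phase gives L = phase * plane.
Concretely: cos(phase) = 0 gives phase = ±pi/2, and since phase/sin(phase) is even the sign is immaterial: L = (phase/sin(phase)) * <R>_2 = (pi/2) * <R>_2.
Answer: -15*pi/5627*e12 - 525*pi/5627*e14 - 35*pi/5627*e23 - 723*pi/11254*e24 - 70*pi/5627*e25 + 1225*pi/5627*e34 - 2450*pi/5627*e45


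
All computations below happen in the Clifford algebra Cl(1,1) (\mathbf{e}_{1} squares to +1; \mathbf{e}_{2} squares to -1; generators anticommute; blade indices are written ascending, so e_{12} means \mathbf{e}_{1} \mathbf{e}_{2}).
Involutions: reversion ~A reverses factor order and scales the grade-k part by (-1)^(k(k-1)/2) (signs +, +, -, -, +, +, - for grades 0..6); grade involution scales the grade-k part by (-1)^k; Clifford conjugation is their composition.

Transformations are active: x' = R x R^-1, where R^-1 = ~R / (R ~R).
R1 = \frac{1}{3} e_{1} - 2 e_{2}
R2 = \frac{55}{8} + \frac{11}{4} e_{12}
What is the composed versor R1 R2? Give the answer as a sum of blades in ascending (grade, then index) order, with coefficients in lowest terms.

Distribute over the terms of R1 (each basis-blade product reordered to ascending indices, repeated generators contracted through their squares):
(\frac{1}{3} e_{1}) R2 = \frac{55}{24} e_{1} + \frac{11}{12} e_{2}
(-2 e_{2}) R2 = -\frac{11}{2} e_{1} - \frac{55}{4} e_{2}
Summing the partial products and collecting blades:
Answer: -\frac{77}{24} e_{1} - \frac{77}{6} e_{2}


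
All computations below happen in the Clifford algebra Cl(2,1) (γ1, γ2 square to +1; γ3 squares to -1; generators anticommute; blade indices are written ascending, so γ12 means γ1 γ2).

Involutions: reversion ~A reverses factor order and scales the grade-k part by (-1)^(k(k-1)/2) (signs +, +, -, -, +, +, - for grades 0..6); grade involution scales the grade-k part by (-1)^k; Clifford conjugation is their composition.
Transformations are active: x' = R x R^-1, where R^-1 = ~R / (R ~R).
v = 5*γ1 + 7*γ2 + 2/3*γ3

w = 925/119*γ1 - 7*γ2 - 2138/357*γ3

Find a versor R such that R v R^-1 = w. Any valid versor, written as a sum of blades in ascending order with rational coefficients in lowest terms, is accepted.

Sketch: the shared square 662/9 makes R = v + w = 1520/119*γ1 - 1900/357*γ3 the natural versor; its sandwich fixes that direction, negates (v - w)/2, and sends v to w.
Answer: 1520/119*γ1 - 1900/357*γ3


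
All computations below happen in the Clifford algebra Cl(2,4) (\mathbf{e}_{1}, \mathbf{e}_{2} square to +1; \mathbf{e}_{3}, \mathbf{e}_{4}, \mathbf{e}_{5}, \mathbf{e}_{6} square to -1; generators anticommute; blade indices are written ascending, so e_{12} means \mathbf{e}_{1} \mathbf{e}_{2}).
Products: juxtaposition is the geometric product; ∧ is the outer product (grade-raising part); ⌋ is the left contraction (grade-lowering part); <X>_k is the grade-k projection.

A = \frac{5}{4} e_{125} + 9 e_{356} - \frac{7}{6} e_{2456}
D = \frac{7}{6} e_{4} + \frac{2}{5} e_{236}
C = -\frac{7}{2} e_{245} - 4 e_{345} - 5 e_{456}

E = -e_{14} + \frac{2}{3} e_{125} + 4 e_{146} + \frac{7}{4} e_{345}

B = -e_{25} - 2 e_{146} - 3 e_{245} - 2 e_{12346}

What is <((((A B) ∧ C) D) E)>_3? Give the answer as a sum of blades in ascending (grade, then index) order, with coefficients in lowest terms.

step 1: -\frac{5}{4} e_{1} + \frac{7}{2} e_{6} + \frac{15}{4} e_{14} - \frac{7}{6} e_{46} + \frac{7}{3} e_{125} + \frac{7}{3} e_{135} + 9 e_{236} - 18 e_{1245} - 18 e_{1345} + 27 e_{2346} + \frac{5}{2} e_{2456} + \frac{5}{2} e_{3456}
step 2: \frac{35}{8} e_{1245} + 5 e_{1345} + \frac{25}{4} e_{1456} + \frac{49}{4} e_{2456} + 14 e_{3456}
step 3: \frac{245}{48} e_{125} + \frac{35}{6} e_{135} - \frac{175}{24} e_{156} - \frac{28}{5} e_{245} - \frac{343}{24} e_{256} - \frac{49}{10} e_{345} - \frac{49}{3} e_{356} - \frac{5}{2} e_{12345} + 2 e_{12456} + \frac{7}{4} e_{13456}
step 4: -\frac{931}{180} - \frac{35}{8} e_{12} + \frac{259}{40} e_{14} + \frac{931}{144} e_{16} + \frac{266}{45} e_{23} + 8 e_{25} - \frac{175}{36} e_{26} - \frac{5}{3} e_{34} + 7 e_{35} + \frac{175}{6} e_{45} + \frac{109}{4} e_{46} - \frac{28}{5} e_{125} - \frac{49}{10} e_{135} + \frac{5}{2} e_{235} + \frac{245}{48} e_{245} + 2 e_{256} + \frac{35}{6} e_{345} + \frac{7}{4} e_{356} + \frac{175}{24} e_{456} - \frac{1813}{320} e_{1234} - \frac{133}{18} e_{1236} - \frac{343}{6} e_{1245} + \frac{112}{5} e_{1256} - \frac{196}{3} e_{1345} - \frac{1225}{96} e_{1346} + \frac{98}{5} e_{1356} - \frac{763}{32} e_{2346} - 10 e_{2356} - \frac{245}{12} e_{2456} - \frac{70}{3} e_{3456} - \frac{343}{24} e_{12456} - \frac{49}{3} e_{13456}
step 5: -\frac{28}{5} e_{125} - \frac{49}{10} e_{135} + \frac{5}{2} e_{235} + \frac{245}{48} e_{245} + 2 e_{256} + \frac{35}{6} e_{345} + \frac{7}{4} e_{356} + \frac{175}{24} e_{456}
Answer: -\frac{28}{5} e_{125} - \frac{49}{10} e_{135} + \frac{5}{2} e_{235} + \frac{245}{48} e_{245} + 2 e_{256} + \frac{35}{6} e_{345} + \frac{7}{4} e_{356} + \frac{175}{24} e_{456}


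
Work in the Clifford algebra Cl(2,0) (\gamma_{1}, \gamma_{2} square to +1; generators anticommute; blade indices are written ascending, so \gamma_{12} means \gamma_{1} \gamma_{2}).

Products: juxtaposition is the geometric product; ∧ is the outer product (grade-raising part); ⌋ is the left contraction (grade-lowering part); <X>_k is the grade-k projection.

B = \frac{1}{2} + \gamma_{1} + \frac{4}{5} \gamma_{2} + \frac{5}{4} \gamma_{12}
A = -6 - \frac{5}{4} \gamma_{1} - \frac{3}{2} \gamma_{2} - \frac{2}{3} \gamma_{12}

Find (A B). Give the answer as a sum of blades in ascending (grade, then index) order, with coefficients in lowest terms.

step 1: -\frac{277}{60} - \frac{317}{60} \gamma_{1} - \frac{1547}{240} \gamma_{2} - \frac{22}{3} \gamma_{12}
Answer: -\frac{277}{60} - \frac{317}{60} \gamma_{1} - \frac{1547}{240} \gamma_{2} - \frac{22}{3} \gamma_{12}


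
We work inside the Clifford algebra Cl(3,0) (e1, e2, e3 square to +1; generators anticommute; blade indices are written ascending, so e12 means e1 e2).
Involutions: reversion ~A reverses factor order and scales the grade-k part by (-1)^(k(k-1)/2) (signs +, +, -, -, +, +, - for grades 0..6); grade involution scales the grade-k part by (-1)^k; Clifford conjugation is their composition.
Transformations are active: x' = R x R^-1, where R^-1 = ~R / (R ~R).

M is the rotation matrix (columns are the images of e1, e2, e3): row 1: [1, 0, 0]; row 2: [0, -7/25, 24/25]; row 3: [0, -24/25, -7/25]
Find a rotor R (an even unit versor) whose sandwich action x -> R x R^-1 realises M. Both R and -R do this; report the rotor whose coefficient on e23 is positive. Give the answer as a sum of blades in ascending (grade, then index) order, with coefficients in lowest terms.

Method: write R = a + b12*e12 + b13*e13 + b23*e23 with a^2 + b12^2 + b13^2 + b23^2 = 1 (so R^-1 = ~R). Expanding the columns R e_j ~R gives tr M = 4a^2 - 1 and, from the antisymmetric part, M21 - M12 = -4a*b12, M13 - M31 = 4a*b13, M32 - M23 = -4a*b23.
Here tr M = 11/25, so a^2 = (1 + tr M)/4 = 9/25 and a = ±3/5. Taking a = 3/5: M21 - M12 = 0, M13 - M31 = 0, M32 - M23 = -48/25, giving b12 = 0, b13 = 0, b23 = 4/5, i.e. R = 3/5 + 4/5*e23.
Its e23 coefficient is already positive.
Answer: 3/5 + 4/5*e23. Key observation: the double cover Spin(3) -> SO(3) sends R and -R to the same matrix (trace 11/25 here), so the stated sign of the e23 coefficient is what selects one sheet.


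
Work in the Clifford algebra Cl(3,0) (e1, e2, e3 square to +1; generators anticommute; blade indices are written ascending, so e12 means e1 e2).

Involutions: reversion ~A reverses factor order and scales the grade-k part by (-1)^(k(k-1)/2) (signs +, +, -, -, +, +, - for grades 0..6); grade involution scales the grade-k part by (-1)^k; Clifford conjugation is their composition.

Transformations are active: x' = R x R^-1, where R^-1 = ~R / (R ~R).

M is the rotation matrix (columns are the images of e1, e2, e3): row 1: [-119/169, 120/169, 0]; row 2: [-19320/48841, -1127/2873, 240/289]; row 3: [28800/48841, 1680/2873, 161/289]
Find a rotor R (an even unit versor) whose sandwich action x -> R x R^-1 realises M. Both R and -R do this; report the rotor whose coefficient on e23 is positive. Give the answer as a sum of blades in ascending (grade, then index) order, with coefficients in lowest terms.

Method: write R = a + b12*e12 + b13*e13 + b23*e23 with a^2 + b12^2 + b13^2 + b23^2 = 1 (so R^-1 = ~R). Expanding the columns R e_j ~R gives tr M = 4a^2 - 1 and, from the antisymmetric part, M21 - M12 = -4a*b12, M13 - M31 = 4a*b13, M32 - M23 = -4a*b23.
Here tr M = -26341/48841, so a^2 = (1 + tr M)/4 = 5625/48841 and a = ±75/221. Taking a = 75/221: M21 - M12 = -54000/48841, M13 - M31 = -28800/48841, M32 - M23 = -12000/48841, giving b12 = 180/221, b13 = -96/221, b23 = 40/221, i.e. R = 75/221 + 180/221*e12 - 96/221*e13 + 40/221*e23.
Its e23 coefficient is already positive.
Answer: 75/221 + 180/221*e12 - 96/221*e13 + 40/221*e23. Why the constraint matters: R and -R act identically through the sandwich — M has trace -26341/48841 either way — so only the sign condition on e23 picks one of the two preimages.


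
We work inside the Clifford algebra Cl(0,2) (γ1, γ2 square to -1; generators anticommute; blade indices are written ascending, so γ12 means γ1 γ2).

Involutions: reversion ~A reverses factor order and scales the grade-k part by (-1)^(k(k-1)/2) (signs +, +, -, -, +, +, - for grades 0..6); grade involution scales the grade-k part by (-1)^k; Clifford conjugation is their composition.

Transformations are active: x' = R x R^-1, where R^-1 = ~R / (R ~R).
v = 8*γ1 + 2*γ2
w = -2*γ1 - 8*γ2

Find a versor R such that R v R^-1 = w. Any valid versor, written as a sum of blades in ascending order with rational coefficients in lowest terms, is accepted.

Equal squares first: v^2 = w^2 = -68. Then v + w = 6*γ1 - 6*γ2 is a versor taking v to w, provided it is invertible.
Answer: 6*γ1 - 6*γ2


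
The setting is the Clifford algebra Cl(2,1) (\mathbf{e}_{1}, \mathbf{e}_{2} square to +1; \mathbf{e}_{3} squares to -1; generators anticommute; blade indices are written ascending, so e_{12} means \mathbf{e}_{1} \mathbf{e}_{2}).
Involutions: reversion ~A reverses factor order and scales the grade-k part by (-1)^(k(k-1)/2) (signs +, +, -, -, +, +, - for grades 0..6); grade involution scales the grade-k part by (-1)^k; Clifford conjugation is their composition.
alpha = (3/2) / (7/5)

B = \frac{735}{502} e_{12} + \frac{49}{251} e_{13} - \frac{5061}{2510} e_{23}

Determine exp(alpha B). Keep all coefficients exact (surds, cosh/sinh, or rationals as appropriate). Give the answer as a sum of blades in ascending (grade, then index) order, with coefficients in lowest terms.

B^2 term by term: the squares give (\frac{735}{502})^2*(e_{12})^2 + (\frac{49}{251})^2*(e_{13})^2 + (-\frac{5061}{2510})^2*(e_{23})^2 = \frac{540225}{252004}*(-1) + \frac{2401}{63001}*(+1) + \frac{25613721}{6300100}*(+1) = \frac{49}{25} (each basis 2-blade squares to minus the product of its generators' squares); cross terms between blades sharing an index anticommute and cancel. So B^2 = \frac{49}{25}.
B^2 = \frac{49}{25} — a positive square means the series sums to a boost: l = \frac{7}{5}, alpha*l = \frac{3}{2}, so exp(alpha B) = cosh(\frac{3}{2}) + (sinh(\frac{3}{2})/(\frac{7}{5}))*B = \cosh{\left(\frac{3}{2} \right)} + (\frac{5 \sinh{\left(\frac{3}{2} \right)}}{7})*B.
Answer: \cosh{\left(\frac{3}{2} \right)} + \frac{525 \sinh{\left(\frac{3}{2} \right)}}{502} e_{12} + \frac{35 \sinh{\left(\frac{3}{2} \right)}}{251} e_{13} - \frac{723 \sinh{\left(\frac{3}{2} \right)}}{502} e_{23}


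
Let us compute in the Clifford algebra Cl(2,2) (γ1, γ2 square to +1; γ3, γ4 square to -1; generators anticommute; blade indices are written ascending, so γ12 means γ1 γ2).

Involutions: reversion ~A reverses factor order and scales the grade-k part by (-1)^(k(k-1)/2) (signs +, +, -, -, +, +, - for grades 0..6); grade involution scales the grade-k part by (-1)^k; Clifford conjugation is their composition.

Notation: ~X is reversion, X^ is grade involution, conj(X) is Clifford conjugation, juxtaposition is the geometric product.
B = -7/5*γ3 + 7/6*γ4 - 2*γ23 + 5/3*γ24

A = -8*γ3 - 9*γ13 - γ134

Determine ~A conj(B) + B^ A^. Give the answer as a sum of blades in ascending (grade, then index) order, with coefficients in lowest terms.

first term: 56/5 - 63/5*γ1 - 16*γ2 + 18*γ12 + 7/6*γ13 + 7/5*γ14 + 28/3*γ34 + 5/3*γ123 + 2*γ124 - 21/2*γ134 - 40/3*γ234 + 15*γ1234
second term: -56/5 - 63/5*γ1 + 16*γ2 - 18*γ12 + 7/6*γ13 + 7/5*γ14 + 28/3*γ34 + 5/3*γ123 + 2*γ124 + 21/2*γ134 - 40/3*γ234 + 15*γ1234
Answer: -126/5*γ1 + 7/3*γ13 + 14/5*γ14 + 56/3*γ34 + 10/3*γ123 + 4*γ124 - 80/3*γ234 + 30*γ1234


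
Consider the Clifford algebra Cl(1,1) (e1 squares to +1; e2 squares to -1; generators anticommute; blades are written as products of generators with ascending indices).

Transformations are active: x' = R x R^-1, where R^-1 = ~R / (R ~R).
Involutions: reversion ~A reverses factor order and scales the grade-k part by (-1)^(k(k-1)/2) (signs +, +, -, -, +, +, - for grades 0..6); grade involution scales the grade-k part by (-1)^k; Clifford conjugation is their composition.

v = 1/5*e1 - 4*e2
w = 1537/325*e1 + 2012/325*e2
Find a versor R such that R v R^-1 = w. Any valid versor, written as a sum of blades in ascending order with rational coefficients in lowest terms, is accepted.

Equal squares first: v^2 = w^2 = -399/25. Then v + w = 1602/325*e1 + 712/325*e2 is a versor taking v to w, provided it is invertible.
Answer: 1602/325*e1 + 712/325*e2


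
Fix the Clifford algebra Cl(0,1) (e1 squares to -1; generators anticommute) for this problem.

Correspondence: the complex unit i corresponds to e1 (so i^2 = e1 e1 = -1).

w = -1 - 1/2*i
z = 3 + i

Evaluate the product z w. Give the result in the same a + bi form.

In blades: z = 3 + e1, w = -1 - 1/2*e1.
Distribute z over w term by term (generator squares from the signature, products reordered to ascending indices): (3)*w = -3 - 3/2*e1; (e1)*w = 1/2 - e1.
Sum: -5/2 - 5/2*e1; translating back through the correspondence:
Answer: -5/2 - 5/2*i


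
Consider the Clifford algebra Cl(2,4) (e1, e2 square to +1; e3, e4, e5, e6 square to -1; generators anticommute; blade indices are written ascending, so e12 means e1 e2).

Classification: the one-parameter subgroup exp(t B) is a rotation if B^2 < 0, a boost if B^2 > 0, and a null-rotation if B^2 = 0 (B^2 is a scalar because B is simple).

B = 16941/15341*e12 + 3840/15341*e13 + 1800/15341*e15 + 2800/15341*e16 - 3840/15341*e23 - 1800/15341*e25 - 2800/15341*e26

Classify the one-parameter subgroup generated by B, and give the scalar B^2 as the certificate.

B^2 term by term: the squares give (16941/15341)^2*(e12)^2 + (3840/15341)^2*(e13)^2 + (1800/15341)^2*(e15)^2 + (2800/15341)^2*(e16)^2 + (-3840/15341)^2*(e23)^2 + (-1800/15341)^2*(e25)^2 + (-2800/15341)^2*(e26)^2 = 286997481/235346281*(-1) + 14745600/235346281*(+1) + 3240000/235346281*(+1) + 7840000/235346281*(+1) + 14745600/235346281*(+1) + 3240000/235346281*(+1) + 7840000/235346281*(+1) = -1 (each basis 2-blade squares to minus the product of its generators' squares); cross terms between blades sharing an index anticommute and cancel; the commuting (index-disjoint) pairs give grade-4 terms 2*c*c'*(blade product), which cancel blade by blade — e1235: 13824000/235346281 - 13824000/235346281 = 0; e1236: 21504000/235346281 - 21504000/235346281 = 0; e1256: 10080000/235346281 - 10080000/235346281 = 0 — confirming B is simple. So B^2 = -1.
Answer: rotation, certificate B^2 = -1. The scalar -1 is the complete invariant here: its sign names the subgroup type.


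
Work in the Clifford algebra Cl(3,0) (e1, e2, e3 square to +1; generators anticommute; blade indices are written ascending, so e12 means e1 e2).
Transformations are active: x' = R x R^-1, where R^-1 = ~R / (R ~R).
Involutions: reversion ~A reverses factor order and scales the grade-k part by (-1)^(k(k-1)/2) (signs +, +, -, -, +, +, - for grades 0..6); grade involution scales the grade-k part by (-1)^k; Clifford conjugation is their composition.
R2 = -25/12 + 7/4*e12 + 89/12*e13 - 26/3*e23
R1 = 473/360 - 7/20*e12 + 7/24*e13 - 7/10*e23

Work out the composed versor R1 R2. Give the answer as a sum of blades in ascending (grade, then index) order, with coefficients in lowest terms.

Distribute over the terms of R1 (each basis-blade product reordered to ascending indices, repeated generators contracted through their squares):
(473/360) R2 = -2365/864 + 3311/1440*e12 + 42097/4320*e13 - 6149/540*e23
(-7/20*e12) R2 = 49/80 + 35/48*e12 + 91/30*e13 + 623/240*e23
(7/24*e13) R2 = -623/288 + 91/36*e12 - 175/288*e13 + 49/96*e23
(-7/10*e23) R2 = -91/15 - 623/120*e12 + 49/40*e13 + 35/24*e23
Summing the partial products and collecting blades:
Answer: -11183/1080 + 35/96*e12 + 14467/1080*e13 - 29473/4320*e23


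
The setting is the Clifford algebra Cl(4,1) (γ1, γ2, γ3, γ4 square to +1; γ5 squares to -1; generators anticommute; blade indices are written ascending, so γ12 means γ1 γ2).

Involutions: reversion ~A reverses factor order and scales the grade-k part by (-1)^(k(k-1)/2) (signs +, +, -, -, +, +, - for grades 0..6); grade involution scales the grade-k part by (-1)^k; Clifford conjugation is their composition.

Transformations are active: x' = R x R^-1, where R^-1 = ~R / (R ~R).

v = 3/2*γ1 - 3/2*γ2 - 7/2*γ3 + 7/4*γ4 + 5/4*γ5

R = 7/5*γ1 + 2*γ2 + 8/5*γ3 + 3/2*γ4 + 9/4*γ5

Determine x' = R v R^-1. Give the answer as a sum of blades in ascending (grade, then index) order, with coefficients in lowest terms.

~R = 7/5*γ1 + 2*γ2 + 8/5*γ3 + 3/2*γ4 + 9/4*γ5, and R ~R = 2283/400, so R^-1 = ~R / (2283/400).
R v = -107/16 - 51/10*γ12 - 73/10*γ13 + 1/5*γ14 - 13/8*γ15 - 23/5*γ23 + 23/4*γ24 + 47/8*γ25 + 161/20*γ34 + 79/8*γ35 - 33/16*γ45
Answer: -21829/4566*γ1 - 14551/4566*γ2 - 1139/4566*γ3 - 16027/3044*γ4 - 19855/3044*γ5


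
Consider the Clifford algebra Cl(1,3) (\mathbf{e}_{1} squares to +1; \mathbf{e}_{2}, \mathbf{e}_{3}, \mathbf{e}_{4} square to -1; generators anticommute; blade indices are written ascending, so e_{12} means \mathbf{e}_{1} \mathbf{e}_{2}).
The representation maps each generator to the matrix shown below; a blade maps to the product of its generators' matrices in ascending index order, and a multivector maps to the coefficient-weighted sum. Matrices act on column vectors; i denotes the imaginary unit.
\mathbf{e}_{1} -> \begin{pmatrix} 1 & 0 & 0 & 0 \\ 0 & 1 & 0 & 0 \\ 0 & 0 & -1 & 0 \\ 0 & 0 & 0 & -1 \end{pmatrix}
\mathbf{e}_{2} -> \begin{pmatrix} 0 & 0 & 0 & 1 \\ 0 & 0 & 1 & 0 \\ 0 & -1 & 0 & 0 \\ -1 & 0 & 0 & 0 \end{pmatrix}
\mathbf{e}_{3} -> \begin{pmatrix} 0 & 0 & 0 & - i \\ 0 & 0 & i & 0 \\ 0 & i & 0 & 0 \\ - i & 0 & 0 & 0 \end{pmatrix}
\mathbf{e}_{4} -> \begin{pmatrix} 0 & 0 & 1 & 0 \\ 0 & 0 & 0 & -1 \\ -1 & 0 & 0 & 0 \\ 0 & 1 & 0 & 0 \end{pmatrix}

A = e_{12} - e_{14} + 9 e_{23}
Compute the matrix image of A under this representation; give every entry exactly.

Bivector images (products of the table entries): rho(e_{12}) = rho(\mathbf{e}_{1})rho(\mathbf{e}_{2}) = \begin{pmatrix} 0 & 0 & 0 & 1 \\ 0 & 0 & 1 & 0 \\ 0 & 1 & 0 & 0 \\ 1 & 0 & 0 & 0 \end{pmatrix}; rho(e_{14}) = rho(\mathbf{e}_{1})rho(\mathbf{e}_{4}) = \begin{pmatrix} 0 & 0 & 1 & 0 \\ 0 & 0 & 0 & -1 \\ 1 & 0 & 0 & 0 \\ 0 & -1 & 0 & 0 \end{pmatrix}; rho(e_{23}) = rho(\mathbf{e}_{2})rho(\mathbf{e}_{3}) = \begin{pmatrix} - i & 0 & 0 & 0 \\ 0 & i & 0 & 0 \\ 0 & 0 & - i & 0 \\ 0 & 0 & 0 & i \end{pmatrix}.
M = (1)*rho(e_{12}) + (-1)*rho(e_{14}) + (9)*rho(e_{23}), summed entrywise:
Answer: \begin{pmatrix} - 9 i & 0 & -1 & 1 \\ 0 & 9 i & 1 & 1 \\ -1 & 1 & - 9 i & 0 \\ 1 & 1 & 0 & 9 i \end{pmatrix}


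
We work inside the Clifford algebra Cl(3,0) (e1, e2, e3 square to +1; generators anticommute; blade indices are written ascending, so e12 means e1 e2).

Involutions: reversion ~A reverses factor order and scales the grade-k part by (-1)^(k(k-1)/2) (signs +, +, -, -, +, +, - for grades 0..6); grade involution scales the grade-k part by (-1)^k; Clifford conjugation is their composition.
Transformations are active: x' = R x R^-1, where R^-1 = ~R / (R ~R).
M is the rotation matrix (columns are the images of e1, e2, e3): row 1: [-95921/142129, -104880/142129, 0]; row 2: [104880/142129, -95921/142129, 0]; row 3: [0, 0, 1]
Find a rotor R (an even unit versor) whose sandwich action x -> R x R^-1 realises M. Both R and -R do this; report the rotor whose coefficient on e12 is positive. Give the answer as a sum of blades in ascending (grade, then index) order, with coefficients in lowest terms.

Method: write R = a + b12*e12 + b13*e13 + b23*e23 with a^2 + b12^2 + b13^2 + b23^2 = 1 (so R^-1 = ~R). Expanding the columns R e_j ~R gives tr M = 4a^2 - 1 and, from the antisymmetric part, M21 - M12 = -4a*b12, M13 - M31 = 4a*b13, M32 - M23 = -4a*b23.
Here tr M = -49713/142129, so a^2 = (1 + tr M)/4 = 23104/142129 and a = ±152/377. Taking a = 152/377: M21 - M12 = 209760/142129, M13 - M31 = 0, M32 - M23 = 0, giving b12 = -345/377, b13 = 0, b23 = 0, i.e. R = 152/377 - 345/377*e12.
Its e12 coefficient is negative, so report the other preimage -R.
Answer: -152/377 + 345/377*e12. Why the constraint matters: R and -R act identically through the sandwich — M has trace -49713/142129 either way — so only the sign condition on e12 picks one of the two preimages.


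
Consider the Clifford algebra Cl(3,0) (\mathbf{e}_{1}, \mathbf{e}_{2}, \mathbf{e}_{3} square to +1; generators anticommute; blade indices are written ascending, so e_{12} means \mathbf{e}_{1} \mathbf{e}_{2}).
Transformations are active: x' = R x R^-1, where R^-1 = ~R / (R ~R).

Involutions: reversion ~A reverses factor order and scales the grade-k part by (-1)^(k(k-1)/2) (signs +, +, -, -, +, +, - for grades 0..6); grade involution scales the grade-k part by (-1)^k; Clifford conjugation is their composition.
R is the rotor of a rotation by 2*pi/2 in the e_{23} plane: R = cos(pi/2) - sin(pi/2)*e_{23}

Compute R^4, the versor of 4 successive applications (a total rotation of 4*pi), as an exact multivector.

Rotor phase runs at HALF the rotation angle; powers of one rotor simply add phase, so after 4 steps in e_{23} the phase is 4*pi/2 = 2 \pi and R^4 = cos(2 \pi) - sin(2 \pi)*e_{23}.
cos(2 \pi) = 1 and sin(2 \pi) = 0, so R^4 = 1. The total rotation 4*pi is 2 full turns, so every vector returns to itself, yet the rotor is +1, back on the identity sheet (an even number of 2*pi turns).
Answer: 1


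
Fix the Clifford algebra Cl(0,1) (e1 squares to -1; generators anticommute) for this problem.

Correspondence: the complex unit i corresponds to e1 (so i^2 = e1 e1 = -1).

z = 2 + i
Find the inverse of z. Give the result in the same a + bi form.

In blades: z = 2 + e1.
With qbar = 2 - e1 (scalar fixed, mapped units negated), z qbar = 5 (the sum of squared coefficients), so z^-1 = qbar / (5) = 2/5 - 1/5*e1; translating back:
Answer: 2/5 - 1/5*i


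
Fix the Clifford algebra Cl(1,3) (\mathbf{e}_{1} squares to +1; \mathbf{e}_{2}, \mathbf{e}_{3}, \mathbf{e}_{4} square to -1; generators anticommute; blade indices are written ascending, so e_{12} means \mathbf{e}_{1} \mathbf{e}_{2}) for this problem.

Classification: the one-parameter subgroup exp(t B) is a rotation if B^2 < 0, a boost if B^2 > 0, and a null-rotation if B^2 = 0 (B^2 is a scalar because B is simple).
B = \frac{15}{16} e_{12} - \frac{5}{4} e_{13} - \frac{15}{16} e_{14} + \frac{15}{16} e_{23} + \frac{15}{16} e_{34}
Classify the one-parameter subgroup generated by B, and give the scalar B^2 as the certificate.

B^2 term by term: the squares give (\frac{15}{16})^2*(e_{12})^2 + (-\frac{5}{4})^2*(e_{13})^2 + (-\frac{15}{16})^2*(e_{14})^2 + (\frac{15}{16})^2*(e_{23})^2 + (\frac{15}{16})^2*(e_{34})^2 = \frac{225}{256}*(+1) + \frac{25}{16}*(+1) + \frac{225}{256}*(+1) + \frac{225}{256}*(-1) + \frac{225}{256}*(-1) = \frac{25}{16} (each basis 2-blade squares to minus the product of its generators' squares); cross terms between blades sharing an index anticommute and cancel; the commuting (index-disjoint) pairs give grade-4 terms 2*c*c'*(blade product), which cancel blade by blade — e_{1234}: \frac{225}{128} - \frac{225}{128} = 0 — confirming B is simple. So B^2 = \frac{25}{16}.
Answer: boost, certificate B^2 = \frac{25}{16}. Check the certificate: B^2 = \frac{25}{16}, and that sign is decisive whatever form B takes.


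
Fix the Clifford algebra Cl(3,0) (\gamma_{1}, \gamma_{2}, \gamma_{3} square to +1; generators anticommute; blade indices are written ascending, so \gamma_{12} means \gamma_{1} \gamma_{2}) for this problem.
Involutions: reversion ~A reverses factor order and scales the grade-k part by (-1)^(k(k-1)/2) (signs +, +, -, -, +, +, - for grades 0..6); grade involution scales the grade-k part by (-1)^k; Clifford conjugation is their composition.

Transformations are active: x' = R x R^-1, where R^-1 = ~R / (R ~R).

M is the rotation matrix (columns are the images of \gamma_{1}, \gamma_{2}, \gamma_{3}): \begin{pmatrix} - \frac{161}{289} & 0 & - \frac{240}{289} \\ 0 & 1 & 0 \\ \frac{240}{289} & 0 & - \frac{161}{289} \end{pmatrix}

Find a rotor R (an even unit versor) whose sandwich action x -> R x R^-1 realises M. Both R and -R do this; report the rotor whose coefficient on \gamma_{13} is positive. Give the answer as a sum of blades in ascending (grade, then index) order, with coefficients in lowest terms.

Method: write R = a + b12*\gamma_{12} + b13*\gamma_{13} + b23*\gamma_{23} with a^2 + b12^2 + b13^2 + b23^2 = 1 (so R^-1 = ~R). Expanding the columns R e_j ~R gives tr M = 4a^2 - 1 and, from the antisymmetric part, M21 - M12 = -4a*b12, M13 - M31 = 4a*b13, M32 - M23 = -4a*b23.
Here tr M = -\frac{33}{289}, so a^2 = (1 + tr M)/4 = \frac{64}{289} and a = ±\frac{8}{17}. Taking a = \frac{8}{17}: M21 - M12 = 0, M13 - M31 = -\frac{480}{289}, M32 - M23 = 0, giving b12 = 0, b13 = -\frac{15}{17}, b23 = 0, i.e. R = \frac{8}{17} - \frac{15}{17} \gamma_{13}.
Its \gamma_{13} coefficient is negative, so report the other preimage -R.
Answer: -\frac{8}{17} + \frac{15}{17} \gamma_{13}. Sheet selection: the two-to-one cover makes ±R indistinguishable at the matrix level (trace -\frac{33}{289}), so uniqueness comes from the required sign on \gamma_{13}.


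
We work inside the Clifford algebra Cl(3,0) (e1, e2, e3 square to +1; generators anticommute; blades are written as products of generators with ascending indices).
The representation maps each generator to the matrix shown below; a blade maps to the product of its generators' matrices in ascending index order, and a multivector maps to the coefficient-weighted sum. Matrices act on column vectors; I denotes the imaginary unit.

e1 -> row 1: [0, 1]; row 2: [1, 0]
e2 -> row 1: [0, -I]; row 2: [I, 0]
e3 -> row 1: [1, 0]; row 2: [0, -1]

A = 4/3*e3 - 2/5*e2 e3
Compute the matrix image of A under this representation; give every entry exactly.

Bivector images (products of the table entries): rho(e2 e3) = rho(e2)rho(e3) = row 1: [0, I]; row 2: [I, 0].
M = (4/3)*rho(e3) + (-2/5)*rho(e2 e3), summed entrywise:
Answer: row 1: [4/3, -2*I/5]; row 2: [-2*I/5, -4/3]


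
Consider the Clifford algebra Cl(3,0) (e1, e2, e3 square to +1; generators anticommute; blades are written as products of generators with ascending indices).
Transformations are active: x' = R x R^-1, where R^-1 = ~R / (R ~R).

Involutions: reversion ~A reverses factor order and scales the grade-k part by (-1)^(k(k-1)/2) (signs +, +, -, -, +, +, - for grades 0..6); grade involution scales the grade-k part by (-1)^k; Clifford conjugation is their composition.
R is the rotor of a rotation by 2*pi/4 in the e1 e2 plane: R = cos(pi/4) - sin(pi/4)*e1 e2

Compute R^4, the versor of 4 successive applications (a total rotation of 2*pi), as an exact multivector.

The rotor phase is half the rotation angle and phases add under composition, so 4 steps in the e1 e2 plane accumulate phase 4*(pi/4) = pi: R^4 = cos(pi) - sin(pi)*e1 e2.
cos(pi) = -1 and sin(pi) = 0, so R^4 = -1. The total rotation 2*pi is 1 full turn, so every vector returns to itself, yet the rotor is -1, on the OTHER sheet of the double cover (an odd number of 2*pi turns).
Answer: -1


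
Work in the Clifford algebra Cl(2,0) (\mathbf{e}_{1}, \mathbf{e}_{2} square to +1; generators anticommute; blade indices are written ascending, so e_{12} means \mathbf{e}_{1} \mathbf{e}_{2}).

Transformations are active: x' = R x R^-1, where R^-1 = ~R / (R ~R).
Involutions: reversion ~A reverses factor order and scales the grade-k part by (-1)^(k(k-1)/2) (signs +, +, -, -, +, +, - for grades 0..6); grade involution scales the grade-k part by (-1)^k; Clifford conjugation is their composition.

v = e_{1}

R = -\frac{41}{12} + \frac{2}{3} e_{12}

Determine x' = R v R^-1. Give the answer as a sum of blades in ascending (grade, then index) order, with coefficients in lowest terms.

~R = -\frac{41}{12} - \frac{2}{3} e_{12}, and R ~R = \frac{1745}{144}, so R^-1 = ~R / (\frac{1745}{144}).
R v = -\frac{41}{12} e_{1} - \frac{2}{3} e_{2}
Answer: \frac{1617}{1745} e_{1} + \frac{656}{1745} e_{2}


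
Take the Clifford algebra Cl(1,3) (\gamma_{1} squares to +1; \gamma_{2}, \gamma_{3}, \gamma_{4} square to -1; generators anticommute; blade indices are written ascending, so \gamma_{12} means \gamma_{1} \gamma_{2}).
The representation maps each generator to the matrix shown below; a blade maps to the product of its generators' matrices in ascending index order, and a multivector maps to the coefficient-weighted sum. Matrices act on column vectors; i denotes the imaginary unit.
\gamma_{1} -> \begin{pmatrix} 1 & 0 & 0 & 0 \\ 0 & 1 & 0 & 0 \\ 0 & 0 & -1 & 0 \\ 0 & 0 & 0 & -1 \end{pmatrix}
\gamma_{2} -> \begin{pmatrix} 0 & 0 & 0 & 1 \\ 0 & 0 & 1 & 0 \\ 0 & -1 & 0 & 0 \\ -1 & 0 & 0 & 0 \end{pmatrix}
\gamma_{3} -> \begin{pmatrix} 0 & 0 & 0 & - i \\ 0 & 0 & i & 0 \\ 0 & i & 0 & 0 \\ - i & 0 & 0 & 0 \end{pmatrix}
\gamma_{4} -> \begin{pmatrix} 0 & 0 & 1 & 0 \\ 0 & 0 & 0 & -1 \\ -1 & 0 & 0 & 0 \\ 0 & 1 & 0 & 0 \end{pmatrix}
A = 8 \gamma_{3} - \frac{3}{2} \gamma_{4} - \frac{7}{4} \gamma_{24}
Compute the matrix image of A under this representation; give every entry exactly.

Bivector images (products of the table entries): rho(\gamma_{24}) = rho(\gamma_{2})rho(\gamma_{4}) = \begin{pmatrix} 0 & 1 & 0 & 0 \\ -1 & 0 & 0 & 0 \\ 0 & 0 & 0 & 1 \\ 0 & 0 & -1 & 0 \end{pmatrix}.
M = (8)*rho(\gamma_{3}) + (-\frac{3}{2})*rho(\gamma_{4}) + (-\frac{7}{4})*rho(\gamma_{24}), summed entrywise:
Answer: \begin{pmatrix} 0 & - \frac{7}{4} & - \frac{3}{2} & - 8 i \\ \frac{7}{4} & 0 & 8 i & \frac{3}{2} \\ \frac{3}{2} & 8 i & 0 & - \frac{7}{4} \\ - 8 i & - \frac{3}{2} & \frac{7}{4} & 0 \end{pmatrix}


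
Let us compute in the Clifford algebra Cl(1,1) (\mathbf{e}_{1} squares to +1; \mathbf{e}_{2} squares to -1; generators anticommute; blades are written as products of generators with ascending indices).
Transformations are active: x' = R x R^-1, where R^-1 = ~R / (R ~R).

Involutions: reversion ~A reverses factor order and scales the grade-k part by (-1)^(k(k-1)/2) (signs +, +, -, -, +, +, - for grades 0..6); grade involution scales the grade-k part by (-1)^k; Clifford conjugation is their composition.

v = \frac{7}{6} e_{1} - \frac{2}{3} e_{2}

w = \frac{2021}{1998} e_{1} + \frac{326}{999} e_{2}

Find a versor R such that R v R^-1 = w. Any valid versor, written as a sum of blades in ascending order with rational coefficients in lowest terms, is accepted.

Sketch: the shared square \frac{11}{12} makes R = v + w = \frac{2176}{999} e_{1} - \frac{340}{999} e_{2} the natural versor; its sandwich fixes that direction, negates (v - w)/2, and sends v to w.
Answer: \frac{2176}{999} e_{1} - \frac{340}{999} e_{2}


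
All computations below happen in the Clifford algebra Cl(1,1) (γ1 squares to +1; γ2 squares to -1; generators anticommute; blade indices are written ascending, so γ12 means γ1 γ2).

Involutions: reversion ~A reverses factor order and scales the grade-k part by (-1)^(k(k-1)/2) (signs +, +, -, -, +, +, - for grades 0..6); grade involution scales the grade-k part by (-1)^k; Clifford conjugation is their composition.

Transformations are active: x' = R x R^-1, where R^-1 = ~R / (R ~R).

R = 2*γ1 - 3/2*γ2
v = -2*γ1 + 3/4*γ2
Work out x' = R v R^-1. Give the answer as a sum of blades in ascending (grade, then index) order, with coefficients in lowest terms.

~R = 2*γ1 - 3/2*γ2, and R ~R = 7/4, so R^-1 = ~R / (7/4).
R v = -23/8 - 3/2*γ12
Answer: -32/7*γ1 + 117/28*γ2
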